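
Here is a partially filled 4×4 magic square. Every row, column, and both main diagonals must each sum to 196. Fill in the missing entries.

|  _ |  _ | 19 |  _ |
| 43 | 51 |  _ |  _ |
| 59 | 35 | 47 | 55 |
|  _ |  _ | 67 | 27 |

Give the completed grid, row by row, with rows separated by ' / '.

Column 3: 19 + 47 + 67 + ? = 196, so (2,3) = 63.
The remaining cell in main diagonal is (1,1) = 196 − 125 = 71.
Using row 2: 43 + 51 + 63 + ? → (2,4) = 196 − 157 = 39.
The remaining cell in column 1 is (4,1) = 196 − 173 = 23.
Column 4: 39 + 55 + 27 + ? = 196, so (1,4) = 75.
The remaining cell in row 1 is (1,2) = 196 − 165 = 31.
From row 4, 196 − (23 + 67 + 27) gives (4,2) = 79.

71 31 19 75 / 43 51 63 39 / 59 35 47 55 / 23 79 67 27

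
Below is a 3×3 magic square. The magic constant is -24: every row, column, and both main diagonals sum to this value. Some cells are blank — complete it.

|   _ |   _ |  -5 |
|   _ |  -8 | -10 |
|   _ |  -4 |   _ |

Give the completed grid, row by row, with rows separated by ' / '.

Row 2 must total -24; the given cells sum to -18, so (2,1) = -6.
From column 2, -24 − (-8 + (-4)) gives (1,2) = -12.
Column 3 must total -24; the given cells sum to -15, so (3,3) = -9.
From main diagonal, -24 − (-8 + (-9)) gives (1,1) = -7.
Anti-diagonal: -5 + (-8) + ? = -24, so (3,1) = -11.

-7 -12 -5 / -6 -8 -10 / -11 -4 -9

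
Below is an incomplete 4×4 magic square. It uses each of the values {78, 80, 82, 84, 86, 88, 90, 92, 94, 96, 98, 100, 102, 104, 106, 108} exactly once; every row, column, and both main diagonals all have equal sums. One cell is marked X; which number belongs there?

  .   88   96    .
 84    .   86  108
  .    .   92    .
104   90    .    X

The 16 entries sum to 1488, so each line sums to 1488/4 = 372.
From row 2, 372 − (84 + 86 + 108) gives (2,2) = 94.
Column 2 must total 372; the given cells sum to 272, so (3,2) = 100.
The remaining cell in column 3 is (4,3) = 372 − 274 = 98.
Anti-diagonal needs 372; the known cells sum to 290, so (1,4) = 82.
Using row 1: 88 + 96 + 82 + ? → (1,1) = 372 − 266 = 106.
Using row 4: 104 + 90 + 98 + ? → (4,4) = 372 − 292 = 80.

80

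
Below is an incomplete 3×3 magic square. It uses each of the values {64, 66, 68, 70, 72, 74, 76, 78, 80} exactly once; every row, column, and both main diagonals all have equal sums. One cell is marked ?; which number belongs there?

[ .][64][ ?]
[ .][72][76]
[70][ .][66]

74

The 9 entries sum to 648, so each line sums to 648/3 = 216.
Row 2 needs 216; the known cells sum to 148, so (2,1) = 68.
Row 3 must total 216; the given cells sum to 136, so (3,2) = 80.
From column 1, 216 − (68 + 70) gives (1,1) = 78.
From column 3, 216 − (76 + 66) gives (1,3) = 74.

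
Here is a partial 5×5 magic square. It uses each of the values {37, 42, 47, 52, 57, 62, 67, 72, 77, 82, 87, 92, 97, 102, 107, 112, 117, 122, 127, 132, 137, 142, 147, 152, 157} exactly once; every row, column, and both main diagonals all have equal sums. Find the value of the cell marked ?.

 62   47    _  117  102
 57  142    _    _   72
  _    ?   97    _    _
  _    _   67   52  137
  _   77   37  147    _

112

The 25 entries sum to 2425, so each line sums to 2425/5 = 485.
The remaining cell in row 1 is (1,3) = 485 − 328 = 157.
The remaining cell in column 3 is (2,3) = 485 − 358 = 127.
From main diagonal, 485 − (62 + 142 + 97 + 52) gives (5,5) = 132.
Row 2 needs 485; the known cells sum to 398, so (2,4) = 87.
From row 5, 485 − (77 + 37 + 147 + 132) gives (5,1) = 92.
Column 4 must total 485; the given cells sum to 403, so (3,4) = 82.
Column 5 must total 485; the given cells sum to 443, so (3,5) = 42.
Anti-diagonal must total 485; the given cells sum to 378, so (4,2) = 107.
Row 4: 107 + 67 + 52 + 137 + ? = 485, so (4,1) = 122.
From column 1, 485 − (62 + 57 + 122 + 92) gives (3,1) = 152.
Column 2: 47 + 142 + 107 + 77 + ? = 485, so (3,2) = 112.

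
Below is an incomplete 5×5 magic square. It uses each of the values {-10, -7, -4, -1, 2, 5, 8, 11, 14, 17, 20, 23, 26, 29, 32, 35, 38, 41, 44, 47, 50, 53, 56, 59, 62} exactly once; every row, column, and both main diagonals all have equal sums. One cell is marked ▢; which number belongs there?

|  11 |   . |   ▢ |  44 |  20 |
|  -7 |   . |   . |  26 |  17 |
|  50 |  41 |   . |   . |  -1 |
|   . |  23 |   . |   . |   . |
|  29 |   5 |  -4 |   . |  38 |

The 25 entries sum to 650, so each line sums to 650/5 = 130.
Using row 5: 29 + 5 + (-4) + 38 + ? → (5,4) = 130 − 68 = 62.
From column 1, 130 − (11 + (-7) + 50 + 29) gives (4,1) = 47.
From column 5, 130 − (20 + 17 + (-1) + 38) gives (4,5) = 56.
Anti-diagonal must total 130; the given cells sum to 98, so (3,3) = 32.
Row 3: 50 + 41 + 32 + (-1) + ? = 130, so (3,4) = 8.
Column 4 must total 130; the given cells sum to 140, so (4,4) = -10.
Using main diagonal: 11 + 32 + (-10) + 38 + ? → (2,2) = 130 − 71 = 59.
Row 2 must total 130; the given cells sum to 95, so (2,3) = 35.
Using row 4: 47 + 23 + (-10) + 56 + ? → (4,3) = 130 − 116 = 14.
Column 2 needs 130; the known cells sum to 128, so (1,2) = 2.
Column 3 needs 130; the known cells sum to 77, so (1,3) = 53.

53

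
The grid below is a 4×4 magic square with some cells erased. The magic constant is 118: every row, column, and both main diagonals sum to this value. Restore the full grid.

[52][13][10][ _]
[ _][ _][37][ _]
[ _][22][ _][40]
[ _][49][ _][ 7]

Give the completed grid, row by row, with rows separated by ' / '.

52 13 10 43 / 19 34 37 28 / 31 22 25 40 / 16 49 46 7

The remaining cell in row 1 is (1,4) = 118 − 75 = 43.
From column 2, 118 − (13 + 22 + 49) gives (2,2) = 34.
Column 4 must total 118; the given cells sum to 90, so (2,4) = 28.
Using main diagonal: 52 + 34 + 7 + ? → (3,3) = 118 − 93 = 25.
Using anti-diagonal: 43 + 37 + 22 + ? → (4,1) = 118 − 102 = 16.
The remaining cell in row 2 is (2,1) = 118 − 99 = 19.
The remaining cell in row 3 is (3,1) = 118 − 87 = 31.
The remaining cell in row 4 is (4,3) = 118 − 72 = 46.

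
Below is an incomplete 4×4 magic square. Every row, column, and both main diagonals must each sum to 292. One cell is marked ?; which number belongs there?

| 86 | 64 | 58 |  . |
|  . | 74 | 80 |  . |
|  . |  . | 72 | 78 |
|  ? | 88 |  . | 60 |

62

The remaining cell in row 1 is (1,4) = 292 − 208 = 84.
Column 2: 64 + 74 + 88 + ? = 292, so (3,2) = 66.
The remaining cell in column 3 is (4,3) = 292 − 210 = 82.
Using column 4: 84 + 78 + 60 + ? → (2,4) = 292 − 222 = 70.
The remaining cell in anti-diagonal is (4,1) = 292 − 230 = 62.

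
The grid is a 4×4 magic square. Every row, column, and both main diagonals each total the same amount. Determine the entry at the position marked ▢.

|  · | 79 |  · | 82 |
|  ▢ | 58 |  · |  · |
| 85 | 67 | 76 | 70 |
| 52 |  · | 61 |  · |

88

Row 3 is complete and sums to 298; that is the magic constant.
From column 2, 298 − (79 + 58 + 67) gives (4,2) = 94.
From anti-diagonal, 298 − (82 + 67 + 52) gives (2,3) = 97.
Using row 4: 52 + 94 + 61 + ? → (4,4) = 298 − 207 = 91.
Column 3 must total 298; the given cells sum to 234, so (1,3) = 64.
From column 4, 298 − (82 + 70 + 91) gives (2,4) = 55.
From main diagonal, 298 − (58 + 76 + 91) gives (1,1) = 73.
The remaining cell in row 2 is (2,1) = 298 − 210 = 88.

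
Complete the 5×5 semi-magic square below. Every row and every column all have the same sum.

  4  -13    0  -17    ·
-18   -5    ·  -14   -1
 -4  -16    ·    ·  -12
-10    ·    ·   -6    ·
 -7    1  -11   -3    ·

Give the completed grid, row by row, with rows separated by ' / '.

4 -13 0 -17 -9 / -18 -5 3 -14 -1 / -4 -16 -8 5 -12 / -10 -2 -19 -6 2 / -7 1 -11 -3 -15

Column 1 is already complete: 4 + -18 + -4 + -10 + -7 = -35, so that is the magic constant.
Row 1: 4 + (-13) + 0 + (-17) + ? = -35, so (1,5) = -9.
Row 2 needs -35; the known cells sum to -38, so (2,3) = 3.
The remaining cell in row 5 is (5,5) = -35 − (-20) = -15.
Column 2: -13 + (-5) + (-16) + 1 + ? = -35, so (4,2) = -2.
Column 4 needs -35; the known cells sum to -40, so (3,4) = 5.
Column 5: -9 + (-1) + (-12) + (-15) + ? = -35, so (4,5) = 2.
From row 3, -35 − (-4 + (-16) + 5 + (-12)) gives (3,3) = -8.
The remaining cell in row 4 is (4,3) = -35 − (-16) = -19.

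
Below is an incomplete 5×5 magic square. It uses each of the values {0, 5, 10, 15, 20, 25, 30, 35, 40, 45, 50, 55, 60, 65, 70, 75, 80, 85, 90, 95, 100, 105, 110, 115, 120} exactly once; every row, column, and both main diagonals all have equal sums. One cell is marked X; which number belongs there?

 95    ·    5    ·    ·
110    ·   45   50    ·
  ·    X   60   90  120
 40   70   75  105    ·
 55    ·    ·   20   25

The 25 entries sum to 1500, so each line sums to 1500/5 = 300.
Row 4 must total 300; the given cells sum to 290, so (4,5) = 10.
Column 1: 95 + 110 + 40 + 55 + ? = 300, so (3,1) = 0.
Column 3: 5 + 45 + 60 + 75 + ? = 300, so (5,3) = 115.
The remaining cell in column 4 is (1,4) = 300 − 265 = 35.
Using main diagonal: 95 + 60 + 105 + 25 + ? → (2,2) = 300 − 285 = 15.
Using anti-diagonal: 50 + 60 + 70 + 55 + ? → (1,5) = 300 − 235 = 65.
The remaining cell in row 1 is (1,2) = 300 − 200 = 100.
From row 2, 300 − (110 + 15 + 45 + 50) gives (2,5) = 80.
From row 3, 300 − (0 + 60 + 90 + 120) gives (3,2) = 30.

30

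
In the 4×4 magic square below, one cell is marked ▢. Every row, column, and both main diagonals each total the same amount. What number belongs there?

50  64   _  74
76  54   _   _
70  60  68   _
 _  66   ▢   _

58

Column 2 is complete and sums to 244; that is the magic constant.
Row 1 must total 244; the given cells sum to 188, so (1,3) = 56.
Using row 3: 70 + 60 + 68 + ? → (3,4) = 244 − 198 = 46.
From column 1, 244 − (50 + 76 + 70) gives (4,1) = 48.
From main diagonal, 244 − (50 + 54 + 68) gives (4,4) = 72.
From anti-diagonal, 244 − (74 + 60 + 48) gives (2,3) = 62.
Using row 2: 76 + 54 + 62 + ? → (2,4) = 244 − 192 = 52.
The remaining cell in row 4 is (4,3) = 244 − 186 = 58.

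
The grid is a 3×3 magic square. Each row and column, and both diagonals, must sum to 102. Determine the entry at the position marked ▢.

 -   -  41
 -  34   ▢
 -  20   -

Column 2 must total 102; the given cells sum to 54, so (1,2) = 48.
Anti-diagonal needs 102; the known cells sum to 75, so (3,1) = 27.
The remaining cell in row 1 is (1,1) = 102 − 89 = 13.
Row 3: 27 + 20 + ? = 102, so (3,3) = 55.
From column 1, 102 − (13 + 27) gives (2,1) = 62.
From column 3, 102 − (41 + 55) gives (2,3) = 6.

6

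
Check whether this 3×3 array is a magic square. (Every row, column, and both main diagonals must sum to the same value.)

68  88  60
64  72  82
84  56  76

No — anti-diagonal sums to 216 but row 2 sums to 218.

Row 1: 68 + 88 + 60 = 216.
Row 2: 64 + 72 + 82 = 218.
Row 3: 84 + 56 + 76 = 216.
Column 1: 68 + 64 + 84 = 216.
Column 2: 88 + 72 + 56 = 216.
Column 3: 60 + 82 + 76 = 218.
Main diagonal: 68 + 72 + 76 = 216.
Anti-diagonal: 60 + 72 + 84 = 216.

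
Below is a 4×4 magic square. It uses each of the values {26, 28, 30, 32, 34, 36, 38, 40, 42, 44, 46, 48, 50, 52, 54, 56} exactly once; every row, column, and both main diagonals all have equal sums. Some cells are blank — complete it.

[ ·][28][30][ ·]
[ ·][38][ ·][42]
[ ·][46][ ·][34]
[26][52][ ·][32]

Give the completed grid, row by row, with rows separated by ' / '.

The 16 entries sum to 656, so each line sums to 656/4 = 164.
From row 4, 164 − (26 + 52 + 32) gives (4,3) = 54.
From column 4, 164 − (42 + 34 + 32) gives (1,4) = 56.
Anti-diagonal must total 164; the given cells sum to 128, so (2,3) = 36.
Using row 1: 28 + 30 + 56 + ? → (1,1) = 164 − 114 = 50.
Row 2 needs 164; the known cells sum to 116, so (2,1) = 48.
Using column 1: 50 + 48 + 26 + ? → (3,1) = 164 − 124 = 40.
Using column 3: 30 + 36 + 54 + ? → (3,3) = 164 − 120 = 44.

50 28 30 56 / 48 38 36 42 / 40 46 44 34 / 26 52 54 32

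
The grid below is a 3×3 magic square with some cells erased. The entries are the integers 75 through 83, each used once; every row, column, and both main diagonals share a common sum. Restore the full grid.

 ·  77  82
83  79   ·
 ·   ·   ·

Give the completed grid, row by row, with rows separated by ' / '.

The entries are 75 through 83, which sum to 711, so each line sums to 711/3 = 237.
Row 1 needs 237; the known cells sum to 159, so (1,1) = 78.
Row 2: 83 + 79 + ? = 237, so (2,3) = 75.
Using column 1: 78 + 83 + ? → (3,1) = 237 − 161 = 76.
Column 2 must total 237; the given cells sum to 156, so (3,2) = 81.
Column 3: 82 + 75 + ? = 237, so (3,3) = 80.

78 77 82 / 83 79 75 / 76 81 80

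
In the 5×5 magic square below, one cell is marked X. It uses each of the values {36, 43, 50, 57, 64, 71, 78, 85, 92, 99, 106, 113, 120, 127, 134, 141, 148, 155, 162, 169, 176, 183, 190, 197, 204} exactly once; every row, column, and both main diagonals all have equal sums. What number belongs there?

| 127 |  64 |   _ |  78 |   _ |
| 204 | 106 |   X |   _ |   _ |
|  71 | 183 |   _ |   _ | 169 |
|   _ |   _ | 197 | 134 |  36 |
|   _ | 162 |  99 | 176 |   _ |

The 25 entries sum to 3000, so each line sums to 3000/5 = 600.
From column 2, 600 − (64 + 106 + 183 + 162) gives (4,2) = 85.
From row 4, 600 − (85 + 197 + 134 + 36) gives (4,1) = 148.
Column 1: 127 + 204 + 71 + 148 + ? = 600, so (5,1) = 50.
From row 5, 600 − (50 + 162 + 99 + 176) gives (5,5) = 113.
Main diagonal needs 600; the known cells sum to 480, so (3,3) = 120.
The remaining cell in row 3 is (3,4) = 600 − 543 = 57.
Column 4: 78 + 57 + 134 + 176 + ? = 600, so (2,4) = 155.
Anti-diagonal needs 600; the known cells sum to 410, so (1,5) = 190.
From row 1, 600 − (127 + 64 + 78 + 190) gives (1,3) = 141.
Column 3: 141 + 120 + 197 + 99 + ? = 600, so (2,3) = 43.

43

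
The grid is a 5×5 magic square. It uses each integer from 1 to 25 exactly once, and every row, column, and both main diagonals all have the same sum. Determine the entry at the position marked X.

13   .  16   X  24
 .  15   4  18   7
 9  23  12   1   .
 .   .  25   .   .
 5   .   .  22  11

The entries are 1 through 25, which sum to 325, so each line sums to 325/5 = 65.
Row 2 needs 65; the known cells sum to 44, so (2,1) = 21.
From row 3, 65 − (9 + 23 + 12 + 1) gives (3,5) = 20.
From column 1, 65 − (13 + 21 + 9 + 5) gives (4,1) = 17.
Column 3: 16 + 4 + 12 + 25 + ? = 65, so (5,3) = 8.
The remaining cell in column 5 is (4,5) = 65 − 62 = 3.
The remaining cell in main diagonal is (4,4) = 65 − 51 = 14.
Using anti-diagonal: 24 + 18 + 12 + 5 + ? → (4,2) = 65 − 59 = 6.
The remaining cell in row 5 is (5,2) = 65 − 46 = 19.
From column 2, 65 − (15 + 23 + 6 + 19) gives (1,2) = 2.
Using column 4: 18 + 1 + 14 + 22 + ? → (1,4) = 65 − 55 = 10.

10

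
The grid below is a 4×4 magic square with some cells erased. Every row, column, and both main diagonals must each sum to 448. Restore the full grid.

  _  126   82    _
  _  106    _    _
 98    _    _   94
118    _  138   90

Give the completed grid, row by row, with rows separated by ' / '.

110 126 82 130 / 122 106 86 134 / 98 114 142 94 / 118 102 138 90

Row 4: 118 + 138 + 90 + ? = 448, so (4,2) = 102.
From column 2, 448 − (126 + 106 + 102) gives (3,2) = 114.
Using row 3: 98 + 114 + 94 + ? → (3,3) = 448 − 306 = 142.
Column 3 needs 448; the known cells sum to 362, so (2,3) = 86.
From main diagonal, 448 − (106 + 142 + 90) gives (1,1) = 110.
Using anti-diagonal: 86 + 114 + 118 + ? → (1,4) = 448 − 318 = 130.
The remaining cell in column 1 is (2,1) = 448 − 326 = 122.
From column 4, 448 − (130 + 94 + 90) gives (2,4) = 134.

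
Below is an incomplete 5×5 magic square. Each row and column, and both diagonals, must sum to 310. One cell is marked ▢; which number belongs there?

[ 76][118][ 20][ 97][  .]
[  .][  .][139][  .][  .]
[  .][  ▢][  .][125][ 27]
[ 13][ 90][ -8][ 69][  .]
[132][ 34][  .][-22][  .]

6

The remaining cell in row 1 is (1,5) = 310 − 311 = -1.
Row 4 needs 310; the known cells sum to 164, so (4,5) = 146.
The remaining cell in column 4 is (2,4) = 310 − 269 = 41.
Anti-diagonal: -1 + 41 + 90 + 132 + ? = 310, so (3,3) = 48.
Column 3 must total 310; the given cells sum to 199, so (5,3) = 111.
Row 5 must total 310; the given cells sum to 255, so (5,5) = 55.
Column 5 must total 310; the given cells sum to 227, so (2,5) = 83.
Using main diagonal: 76 + 48 + 69 + 55 + ? → (2,2) = 310 − 248 = 62.
The remaining cell in row 2 is (2,1) = 310 − 325 = -15.
From column 1, 310 − (76 + (-15) + 13 + 132) gives (3,1) = 104.
Column 2 needs 310; the known cells sum to 304, so (3,2) = 6.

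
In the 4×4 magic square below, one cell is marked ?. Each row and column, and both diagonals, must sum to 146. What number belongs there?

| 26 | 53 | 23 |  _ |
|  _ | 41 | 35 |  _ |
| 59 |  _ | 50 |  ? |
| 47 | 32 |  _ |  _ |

Row 1: 26 + 53 + 23 + ? = 146, so (1,4) = 44.
Column 1: 26 + 59 + 47 + ? = 146, so (2,1) = 14.
From column 2, 146 − (53 + 41 + 32) gives (3,2) = 20.
Column 3: 23 + 35 + 50 + ? = 146, so (4,3) = 38.
Main diagonal must total 146; the given cells sum to 117, so (4,4) = 29.
Row 2 needs 146; the known cells sum to 90, so (2,4) = 56.
From row 3, 146 − (59 + 20 + 50) gives (3,4) = 17.

17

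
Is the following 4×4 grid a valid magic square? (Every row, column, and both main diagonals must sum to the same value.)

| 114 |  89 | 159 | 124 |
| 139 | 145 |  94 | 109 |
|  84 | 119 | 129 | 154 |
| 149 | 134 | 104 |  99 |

Row 1: 114 + 89 + 159 + 124 = 486.
Row 2: 139 + 145 + 94 + 109 = 487.
Row 3: 84 + 119 + 129 + 154 = 486.
Row 4: 149 + 134 + 104 + 99 = 486.
Column 1: 114 + 139 + 84 + 149 = 486.
Column 2: 89 + 145 + 119 + 134 = 487.
Column 3: 159 + 94 + 129 + 104 = 486.
Column 4: 124 + 109 + 154 + 99 = 486.
Main diagonal: 114 + 145 + 129 + 99 = 487.
Anti-diagonal: 124 + 94 + 119 + 149 = 486.

No — row 1 sums to 486 but main diagonal sums to 487.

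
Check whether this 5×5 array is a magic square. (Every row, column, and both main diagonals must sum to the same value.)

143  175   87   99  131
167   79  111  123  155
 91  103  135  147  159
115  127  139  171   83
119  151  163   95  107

Row 1: 143 + 175 + 87 + 99 + 131 = 635.
Row 2: 167 + 79 + 111 + 123 + 155 = 635.
Row 3: 91 + 103 + 135 + 147 + 159 = 635.
Row 4: 115 + 127 + 139 + 171 + 83 = 635.
Row 5: 119 + 151 + 163 + 95 + 107 = 635.
Column 1: 143 + 167 + 91 + 115 + 119 = 635.
Column 2: 175 + 79 + 103 + 127 + 151 = 635.
Column 3: 87 + 111 + 135 + 139 + 163 = 635.
Column 4: 99 + 123 + 147 + 171 + 95 = 635.
Column 5: 131 + 155 + 159 + 83 + 107 = 635.
Main diagonal: 143 + 79 + 135 + 171 + 107 = 635.
Anti-diagonal: 131 + 123 + 135 + 127 + 119 = 635.
All lines sum to 635.

Yes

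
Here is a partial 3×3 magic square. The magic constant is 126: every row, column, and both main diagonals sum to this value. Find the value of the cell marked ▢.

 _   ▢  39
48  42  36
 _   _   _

54

Column 3 needs 126; the known cells sum to 75, so (3,3) = 51.
From main diagonal, 126 − (42 + 51) gives (1,1) = 33.
Anti-diagonal: 39 + 42 + ? = 126, so (3,1) = 45.
Row 1 must total 126; the given cells sum to 72, so (1,2) = 54.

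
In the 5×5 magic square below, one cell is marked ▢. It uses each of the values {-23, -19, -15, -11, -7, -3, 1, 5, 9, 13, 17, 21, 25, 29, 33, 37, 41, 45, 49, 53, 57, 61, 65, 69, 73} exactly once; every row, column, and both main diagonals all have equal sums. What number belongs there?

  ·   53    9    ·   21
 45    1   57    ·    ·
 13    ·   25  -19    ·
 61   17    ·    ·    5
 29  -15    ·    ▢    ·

The 25 entries sum to 625, so each line sums to 625/5 = 125.
From column 1, 125 − (45 + 13 + 61 + 29) gives (1,1) = -23.
From column 2, 125 − (53 + 1 + 17 + (-15)) gives (3,2) = 69.
From anti-diagonal, 125 − (21 + 25 + 17 + 29) gives (2,4) = 33.
Row 1: -23 + 53 + 9 + 21 + ? = 125, so (1,4) = 65.
From row 2, 125 − (45 + 1 + 57 + 33) gives (2,5) = -11.
The remaining cell in row 3 is (3,5) = 125 − 88 = 37.
From column 5, 125 − (21 + (-11) + 37 + 5) gives (5,5) = 73.
From main diagonal, 125 − (-23 + 1 + 25 + 73) gives (4,4) = 49.
From row 4, 125 − (61 + 17 + 49 + 5) gives (4,3) = -7.
Column 3: 9 + 57 + 25 + (-7) + ? = 125, so (5,3) = 41.
The remaining cell in column 4 is (5,4) = 125 − 128 = -3.

-3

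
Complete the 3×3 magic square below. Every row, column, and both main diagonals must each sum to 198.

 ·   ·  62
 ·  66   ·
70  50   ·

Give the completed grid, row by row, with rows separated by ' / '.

Row 3 needs 198; the known cells sum to 120, so (3,3) = 78.
From column 2, 198 − (66 + 50) gives (1,2) = 82.
The remaining cell in column 3 is (2,3) = 198 − 140 = 58.
Main diagonal must total 198; the given cells sum to 144, so (1,1) = 54.
Row 2 must total 198; the given cells sum to 124, so (2,1) = 74.

54 82 62 / 74 66 58 / 70 50 78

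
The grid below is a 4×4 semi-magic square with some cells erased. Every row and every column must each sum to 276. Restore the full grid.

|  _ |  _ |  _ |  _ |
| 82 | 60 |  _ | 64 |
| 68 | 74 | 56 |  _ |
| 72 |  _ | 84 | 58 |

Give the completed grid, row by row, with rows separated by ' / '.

54 80 66 76 / 82 60 70 64 / 68 74 56 78 / 72 62 84 58

Using row 2: 82 + 60 + 64 + ? → (2,3) = 276 − 206 = 70.
Row 3: 68 + 74 + 56 + ? = 276, so (3,4) = 78.
From row 4, 276 − (72 + 84 + 58) gives (4,2) = 62.
Column 1: 82 + 68 + 72 + ? = 276, so (1,1) = 54.
Column 2 needs 276; the known cells sum to 196, so (1,2) = 80.
Using column 3: 70 + 56 + 84 + ? → (1,3) = 276 − 210 = 66.
Column 4: 64 + 78 + 58 + ? = 276, so (1,4) = 76.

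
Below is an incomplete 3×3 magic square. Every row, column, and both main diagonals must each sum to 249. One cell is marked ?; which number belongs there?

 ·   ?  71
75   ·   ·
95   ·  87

99

The remaining cell in row 3 is (3,2) = 249 − 182 = 67.
From column 1, 249 − (75 + 95) gives (1,1) = 79.
The remaining cell in column 3 is (2,3) = 249 − 158 = 91.
Main diagonal: 79 + 87 + ? = 249, so (2,2) = 83.
Row 1 needs 249; the known cells sum to 150, so (1,2) = 99.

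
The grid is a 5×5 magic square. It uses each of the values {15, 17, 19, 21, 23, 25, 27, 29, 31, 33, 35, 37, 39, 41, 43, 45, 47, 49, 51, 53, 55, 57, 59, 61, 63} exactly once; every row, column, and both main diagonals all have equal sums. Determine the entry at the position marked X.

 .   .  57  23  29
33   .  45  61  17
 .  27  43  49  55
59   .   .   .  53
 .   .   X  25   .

The 25 entries sum to 975, so each line sums to 975/5 = 195.
The remaining cell in row 2 is (2,2) = 195 − 156 = 39.
Using row 3: 27 + 43 + 49 + 55 + ? → (3,1) = 195 − 174 = 21.
Column 4 must total 195; the given cells sum to 158, so (4,4) = 37.
From column 5, 195 − (29 + 17 + 55 + 53) gives (5,5) = 41.
Using main diagonal: 39 + 43 + 37 + 41 + ? → (1,1) = 195 − 160 = 35.
From row 1, 195 − (35 + 57 + 23 + 29) gives (1,2) = 51.
Column 1 needs 195; the known cells sum to 148, so (5,1) = 47.
Anti-diagonal: 29 + 61 + 43 + 47 + ? = 195, so (4,2) = 15.
Row 4 needs 195; the known cells sum to 164, so (4,3) = 31.
From column 2, 195 − (51 + 39 + 27 + 15) gives (5,2) = 63.
The remaining cell in column 3 is (5,3) = 195 − 176 = 19.

19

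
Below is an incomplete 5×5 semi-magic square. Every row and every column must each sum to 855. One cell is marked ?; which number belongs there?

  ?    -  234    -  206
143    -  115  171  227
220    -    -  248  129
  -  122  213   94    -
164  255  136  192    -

87

Row 2 must total 855; the given cells sum to 656, so (2,2) = 199.
Row 5 needs 855; the known cells sum to 747, so (5,5) = 108.
Column 3 must total 855; the given cells sum to 698, so (3,3) = 157.
From column 4, 855 − (171 + 248 + 94 + 192) gives (1,4) = 150.
From column 5, 855 − (206 + 227 + 129 + 108) gives (4,5) = 185.
The remaining cell in row 3 is (3,2) = 855 − 754 = 101.
Row 4 must total 855; the given cells sum to 614, so (4,1) = 241.
Using column 1: 143 + 220 + 241 + 164 + ? → (1,1) = 855 − 768 = 87.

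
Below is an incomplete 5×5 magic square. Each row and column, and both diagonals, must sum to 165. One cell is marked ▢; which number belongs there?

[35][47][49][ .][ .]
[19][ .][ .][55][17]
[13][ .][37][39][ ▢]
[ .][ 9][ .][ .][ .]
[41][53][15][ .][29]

Row 5: 41 + 53 + 15 + 29 + ? = 165, so (5,4) = 27.
Column 1: 35 + 19 + 13 + 41 + ? = 165, so (4,1) = 57.
Anti-diagonal needs 165; the known cells sum to 142, so (1,5) = 23.
Using row 1: 35 + 47 + 49 + 23 + ? → (1,4) = 165 − 154 = 11.
The remaining cell in column 4 is (4,4) = 165 − 132 = 33.
Main diagonal needs 165; the known cells sum to 134, so (2,2) = 31.
Row 2 must total 165; the given cells sum to 122, so (2,3) = 43.
Column 2 must total 165; the given cells sum to 140, so (3,2) = 25.
From column 3, 165 − (49 + 43 + 37 + 15) gives (4,3) = 21.
Row 3 needs 165; the known cells sum to 114, so (3,5) = 51.

51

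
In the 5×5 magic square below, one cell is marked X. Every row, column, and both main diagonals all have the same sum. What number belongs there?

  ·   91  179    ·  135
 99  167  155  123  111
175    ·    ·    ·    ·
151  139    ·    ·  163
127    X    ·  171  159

Row 2 is complete and sums to 655; that is the magic constant.
Column 1 must total 655; the given cells sum to 552, so (1,1) = 103.
From column 5, 655 − (135 + 111 + 163 + 159) gives (3,5) = 87.
The remaining cell in anti-diagonal is (3,3) = 655 − 524 = 131.
From row 1, 655 − (103 + 91 + 179 + 135) gives (1,4) = 147.
Main diagonal must total 655; the given cells sum to 560, so (4,4) = 95.
Row 4: 151 + 139 + 95 + 163 + ? = 655, so (4,3) = 107.
Column 3: 179 + 155 + 131 + 107 + ? = 655, so (5,3) = 83.
From column 4, 655 − (147 + 123 + 95 + 171) gives (3,4) = 119.
The remaining cell in row 3 is (3,2) = 655 − 512 = 143.
Row 5 needs 655; the known cells sum to 540, so (5,2) = 115.

115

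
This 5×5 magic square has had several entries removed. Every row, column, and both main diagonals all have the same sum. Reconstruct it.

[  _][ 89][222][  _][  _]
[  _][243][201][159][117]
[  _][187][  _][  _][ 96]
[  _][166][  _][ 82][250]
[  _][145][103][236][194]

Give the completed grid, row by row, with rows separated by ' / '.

131 89 222 215 173 / 110 243 201 159 117 / 229 187 180 138 96 / 208 166 124 82 250 / 152 145 103 236 194

Column 2 is already complete: 89 + 243 + 187 + 166 + 145 = 830, so that is the magic constant.
Using row 2: 243 + 201 + 159 + 117 + ? → (2,1) = 830 − 720 = 110.
From row 5, 830 − (145 + 103 + 236 + 194) gives (5,1) = 152.
Column 5 needs 830; the known cells sum to 657, so (1,5) = 173.
Anti-diagonal: 173 + 159 + 166 + 152 + ? = 830, so (3,3) = 180.
From column 3, 830 − (222 + 201 + 180 + 103) gives (4,3) = 124.
Main diagonal: 243 + 180 + 82 + 194 + ? = 830, so (1,1) = 131.
From row 1, 830 − (131 + 89 + 222 + 173) gives (1,4) = 215.
Using row 4: 166 + 124 + 82 + 250 + ? → (4,1) = 830 − 622 = 208.
Column 1 needs 830; the known cells sum to 601, so (3,1) = 229.
The remaining cell in column 4 is (3,4) = 830 − 692 = 138.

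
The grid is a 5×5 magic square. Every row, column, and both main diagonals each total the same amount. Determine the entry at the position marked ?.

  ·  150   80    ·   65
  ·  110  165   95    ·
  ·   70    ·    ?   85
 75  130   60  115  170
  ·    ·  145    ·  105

Row 4 is complete and sums to 550; that is the magic constant.
The remaining cell in column 2 is (5,2) = 550 − 460 = 90.
The remaining cell in column 3 is (3,3) = 550 − 450 = 100.
Column 5 must total 550; the given cells sum to 425, so (2,5) = 125.
Using main diagonal: 110 + 100 + 115 + 105 + ? → (1,1) = 550 − 430 = 120.
From anti-diagonal, 550 − (65 + 95 + 100 + 130) gives (5,1) = 160.
The remaining cell in row 1 is (1,4) = 550 − 415 = 135.
Row 2 needs 550; the known cells sum to 495, so (2,1) = 55.
Row 5 needs 550; the known cells sum to 500, so (5,4) = 50.
Column 1: 120 + 55 + 75 + 160 + ? = 550, so (3,1) = 140.
Column 4 needs 550; the known cells sum to 395, so (3,4) = 155.

155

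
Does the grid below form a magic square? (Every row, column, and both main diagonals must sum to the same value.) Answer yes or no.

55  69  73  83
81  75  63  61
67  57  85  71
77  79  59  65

Yes

Row 1: 55 + 69 + 73 + 83 = 280.
Row 2: 81 + 75 + 63 + 61 = 280.
Row 3: 67 + 57 + 85 + 71 = 280.
Row 4: 77 + 79 + 59 + 65 = 280.
Column 1: 55 + 81 + 67 + 77 = 280.
Column 2: 69 + 75 + 57 + 79 = 280.
Column 3: 73 + 63 + 85 + 59 = 280.
Column 4: 83 + 61 + 71 + 65 = 280.
Main diagonal: 55 + 75 + 85 + 65 = 280.
Anti-diagonal: 83 + 63 + 57 + 77 = 280.
All lines sum to 280.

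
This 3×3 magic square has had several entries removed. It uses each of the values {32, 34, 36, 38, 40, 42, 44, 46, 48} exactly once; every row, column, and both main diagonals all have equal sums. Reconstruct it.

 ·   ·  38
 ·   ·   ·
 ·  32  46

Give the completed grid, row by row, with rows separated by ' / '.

34 48 38 / 44 40 36 / 42 32 46

The 9 entries sum to 360, so each line sums to 360/3 = 120.
From row 3, 120 − (32 + 46) gives (3,1) = 42.
The remaining cell in column 3 is (2,3) = 120 − 84 = 36.
Using anti-diagonal: 38 + 42 + ? → (2,2) = 120 − 80 = 40.
The remaining cell in row 2 is (2,1) = 120 − 76 = 44.
From column 1, 120 − (44 + 42) gives (1,1) = 34.
Column 2 must total 120; the given cells sum to 72, so (1,2) = 48.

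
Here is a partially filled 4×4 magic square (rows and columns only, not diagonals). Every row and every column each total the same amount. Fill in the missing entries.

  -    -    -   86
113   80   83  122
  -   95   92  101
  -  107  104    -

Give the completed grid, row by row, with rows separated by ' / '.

77 116 119 86 / 113 80 83 122 / 110 95 92 101 / 98 107 104 89

Row 2 is already complete: 113 + 80 + 83 + 122 = 398, so that is the magic constant.
Row 3: 95 + 92 + 101 + ? = 398, so (3,1) = 110.
Column 2: 80 + 95 + 107 + ? = 398, so (1,2) = 116.
Column 3: 83 + 92 + 104 + ? = 398, so (1,3) = 119.
Column 4: 86 + 122 + 101 + ? = 398, so (4,4) = 89.
Row 1: 116 + 119 + 86 + ? = 398, so (1,1) = 77.
From row 4, 398 − (107 + 104 + 89) gives (4,1) = 98.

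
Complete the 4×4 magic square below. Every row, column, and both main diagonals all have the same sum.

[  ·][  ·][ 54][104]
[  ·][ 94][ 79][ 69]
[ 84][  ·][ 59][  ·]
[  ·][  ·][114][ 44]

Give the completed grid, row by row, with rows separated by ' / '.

Column 3 is already complete: 54 + 79 + 59 + 114 = 306, so that is the magic constant.
Row 2 needs 306; the known cells sum to 242, so (2,1) = 64.
Column 4: 104 + 69 + 44 + ? = 306, so (3,4) = 89.
Main diagonal: 94 + 59 + 44 + ? = 306, so (1,1) = 109.
Row 1 must total 306; the given cells sum to 267, so (1,2) = 39.
Row 3 must total 306; the given cells sum to 232, so (3,2) = 74.
The remaining cell in column 1 is (4,1) = 306 − 257 = 49.
Column 2 needs 306; the known cells sum to 207, so (4,2) = 99.

109 39 54 104 / 64 94 79 69 / 84 74 59 89 / 49 99 114 44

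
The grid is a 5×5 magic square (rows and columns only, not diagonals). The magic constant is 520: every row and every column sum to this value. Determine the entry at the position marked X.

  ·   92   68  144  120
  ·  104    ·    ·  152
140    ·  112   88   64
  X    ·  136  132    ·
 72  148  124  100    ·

The remaining cell in row 1 is (1,1) = 520 − 424 = 96.
From row 3, 520 − (140 + 112 + 88 + 64) gives (3,2) = 116.
Using row 5: 72 + 148 + 124 + 100 + ? → (5,5) = 520 − 444 = 76.
Column 2: 92 + 104 + 116 + 148 + ? = 520, so (4,2) = 60.
Column 3: 68 + 112 + 136 + 124 + ? = 520, so (2,3) = 80.
Column 4 must total 520; the given cells sum to 464, so (2,4) = 56.
Column 5 needs 520; the known cells sum to 412, so (4,5) = 108.
Using row 2: 104 + 80 + 56 + 152 + ? → (2,1) = 520 − 392 = 128.
Using row 4: 60 + 136 + 132 + 108 + ? → (4,1) = 520 − 436 = 84.

84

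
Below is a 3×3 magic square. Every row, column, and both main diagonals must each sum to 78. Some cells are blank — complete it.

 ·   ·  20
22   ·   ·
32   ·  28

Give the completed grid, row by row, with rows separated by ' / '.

Row 3: 32 + 28 + ? = 78, so (3,2) = 18.
Column 1 must total 78; the given cells sum to 54, so (1,1) = 24.
Column 3 must total 78; the given cells sum to 48, so (2,3) = 30.
The remaining cell in main diagonal is (2,2) = 78 − 52 = 26.
The remaining cell in row 1 is (1,2) = 78 − 44 = 34.

24 34 20 / 22 26 30 / 32 18 28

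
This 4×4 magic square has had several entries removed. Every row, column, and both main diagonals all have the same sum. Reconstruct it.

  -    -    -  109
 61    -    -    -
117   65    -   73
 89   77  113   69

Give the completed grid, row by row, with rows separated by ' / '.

81 101 57 109 / 61 105 85 97 / 117 65 93 73 / 89 77 113 69

Row 4 is already complete: 89 + 77 + 113 + 69 = 348, so that is the magic constant.
From row 3, 348 − (117 + 65 + 73) gives (3,3) = 93.
The remaining cell in column 1 is (1,1) = 348 − 267 = 81.
From column 4, 348 − (109 + 73 + 69) gives (2,4) = 97.
Main diagonal must total 348; the given cells sum to 243, so (2,2) = 105.
The remaining cell in anti-diagonal is (2,3) = 348 − 263 = 85.
The remaining cell in column 2 is (1,2) = 348 − 247 = 101.
Column 3 must total 348; the given cells sum to 291, so (1,3) = 57.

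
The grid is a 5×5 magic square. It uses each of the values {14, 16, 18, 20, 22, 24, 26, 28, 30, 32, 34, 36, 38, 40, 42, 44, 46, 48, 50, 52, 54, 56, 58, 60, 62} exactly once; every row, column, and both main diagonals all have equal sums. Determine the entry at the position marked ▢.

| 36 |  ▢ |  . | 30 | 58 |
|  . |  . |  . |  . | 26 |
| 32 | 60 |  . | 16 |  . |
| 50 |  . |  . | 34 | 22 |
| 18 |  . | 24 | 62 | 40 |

14

The 25 entries sum to 950, so each line sums to 950/5 = 190.
The remaining cell in row 5 is (5,2) = 190 − 144 = 46.
Column 1: 36 + 32 + 50 + 18 + ? = 190, so (2,1) = 54.
Column 4 must total 190; the given cells sum to 142, so (2,4) = 48.
The remaining cell in column 5 is (3,5) = 190 − 146 = 44.
Using row 3: 32 + 60 + 16 + 44 + ? → (3,3) = 190 − 152 = 38.
Main diagonal needs 190; the known cells sum to 148, so (2,2) = 42.
Anti-diagonal must total 190; the given cells sum to 162, so (4,2) = 28.
Row 2 must total 190; the given cells sum to 170, so (2,3) = 20.
The remaining cell in row 4 is (4,3) = 190 − 134 = 56.
Column 2: 42 + 60 + 28 + 46 + ? = 190, so (1,2) = 14.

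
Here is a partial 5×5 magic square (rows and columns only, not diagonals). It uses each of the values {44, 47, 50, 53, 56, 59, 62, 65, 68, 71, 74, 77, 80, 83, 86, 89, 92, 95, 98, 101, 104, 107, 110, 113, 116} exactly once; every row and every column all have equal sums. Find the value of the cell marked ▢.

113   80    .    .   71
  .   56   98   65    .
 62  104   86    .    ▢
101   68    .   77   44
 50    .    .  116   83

95

The 25 entries sum to 2000, so each line sums to 2000/5 = 400.
Row 4 must total 400; the given cells sum to 290, so (4,3) = 110.
Column 1 needs 400; the known cells sum to 326, so (2,1) = 74.
From column 2, 400 − (80 + 56 + 104 + 68) gives (5,2) = 92.
Row 2: 74 + 56 + 98 + 65 + ? = 400, so (2,5) = 107.
Row 5 must total 400; the given cells sum to 341, so (5,3) = 59.
Column 3 must total 400; the given cells sum to 353, so (1,3) = 47.
Column 5: 71 + 107 + 44 + 83 + ? = 400, so (3,5) = 95.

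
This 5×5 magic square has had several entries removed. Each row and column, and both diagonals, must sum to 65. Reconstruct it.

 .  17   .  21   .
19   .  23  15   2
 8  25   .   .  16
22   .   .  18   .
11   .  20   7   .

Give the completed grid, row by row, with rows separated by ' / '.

5 17 9 21 13 / 19 6 23 15 2 / 8 25 12 4 16 / 22 14 1 18 10 / 11 3 20 7 24

Row 2: 19 + 23 + 15 + 2 + ? = 65, so (2,2) = 6.
From column 1, 65 − (19 + 8 + 22 + 11) gives (1,1) = 5.
From column 4, 65 − (21 + 15 + 18 + 7) gives (3,4) = 4.
Using row 3: 8 + 25 + 4 + 16 + ? → (3,3) = 65 − 53 = 12.
Main diagonal must total 65; the given cells sum to 41, so (5,5) = 24.
The remaining cell in row 5 is (5,2) = 65 − 62 = 3.
The remaining cell in column 2 is (4,2) = 65 − 51 = 14.
The remaining cell in anti-diagonal is (1,5) = 65 − 52 = 13.
The remaining cell in row 1 is (1,3) = 65 − 56 = 9.
Column 3 needs 65; the known cells sum to 64, so (4,3) = 1.
Column 5 needs 65; the known cells sum to 55, so (4,5) = 10.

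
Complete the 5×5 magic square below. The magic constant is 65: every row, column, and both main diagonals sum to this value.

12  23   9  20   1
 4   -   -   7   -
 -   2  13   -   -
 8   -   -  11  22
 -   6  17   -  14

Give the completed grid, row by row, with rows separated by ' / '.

Main diagonal: 12 + 13 + 11 + 14 + ? = 65, so (2,2) = 15.
Using column 2: 23 + 15 + 2 + 6 + ? → (4,2) = 65 − 46 = 19.
From anti-diagonal, 65 − (1 + 7 + 13 + 19) gives (5,1) = 25.
From row 4, 65 − (8 + 19 + 11 + 22) gives (4,3) = 5.
From row 5, 65 − (25 + 6 + 17 + 14) gives (5,4) = 3.
Column 1 needs 65; the known cells sum to 49, so (3,1) = 16.
The remaining cell in column 3 is (2,3) = 65 − 44 = 21.
Column 4 must total 65; the given cells sum to 41, so (3,4) = 24.
The remaining cell in row 2 is (2,5) = 65 − 47 = 18.
Row 3: 16 + 2 + 13 + 24 + ? = 65, so (3,5) = 10.

12 23 9 20 1 / 4 15 21 7 18 / 16 2 13 24 10 / 8 19 5 11 22 / 25 6 17 3 14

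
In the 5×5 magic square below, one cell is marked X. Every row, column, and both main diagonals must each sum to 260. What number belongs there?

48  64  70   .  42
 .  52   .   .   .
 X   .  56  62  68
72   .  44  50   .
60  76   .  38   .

34

The remaining cell in row 1 is (1,4) = 260 − 224 = 36.
The remaining cell in column 4 is (2,4) = 260 − 186 = 74.
Main diagonal: 48 + 52 + 56 + 50 + ? = 260, so (5,5) = 54.
Anti-diagonal must total 260; the given cells sum to 232, so (4,2) = 28.
Using row 4: 72 + 28 + 44 + 50 + ? → (4,5) = 260 − 194 = 66.
Row 5 must total 260; the given cells sum to 228, so (5,3) = 32.
Using column 2: 64 + 52 + 28 + 76 + ? → (3,2) = 260 − 220 = 40.
From column 3, 260 − (70 + 56 + 44 + 32) gives (2,3) = 58.
Column 5 needs 260; the known cells sum to 230, so (2,5) = 30.
The remaining cell in row 2 is (2,1) = 260 − 214 = 46.
From row 3, 260 − (40 + 56 + 62 + 68) gives (3,1) = 34.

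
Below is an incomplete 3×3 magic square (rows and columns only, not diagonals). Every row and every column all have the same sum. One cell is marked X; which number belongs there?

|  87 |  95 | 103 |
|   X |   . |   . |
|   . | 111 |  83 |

Row 1 is complete and sums to 285; that is the magic constant.
From row 3, 285 − (111 + 83) gives (3,1) = 91.
Column 1 must total 285; the given cells sum to 178, so (2,1) = 107.

107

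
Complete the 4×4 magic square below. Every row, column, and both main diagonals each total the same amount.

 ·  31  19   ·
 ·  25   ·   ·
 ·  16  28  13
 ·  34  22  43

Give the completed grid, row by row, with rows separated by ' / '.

Column 2 is already complete: 31 + 25 + 16 + 34 = 106, so that is the magic constant.
Using row 3: 16 + 28 + 13 + ? → (3,1) = 106 − 57 = 49.
Using row 4: 34 + 22 + 43 + ? → (4,1) = 106 − 99 = 7.
From column 3, 106 − (19 + 28 + 22) gives (2,3) = 37.
Main diagonal: 25 + 28 + 43 + ? = 106, so (1,1) = 10.
Anti-diagonal must total 106; the given cells sum to 60, so (1,4) = 46.
Column 1 must total 106; the given cells sum to 66, so (2,1) = 40.
Column 4 must total 106; the given cells sum to 102, so (2,4) = 4.

10 31 19 46 / 40 25 37 4 / 49 16 28 13 / 7 34 22 43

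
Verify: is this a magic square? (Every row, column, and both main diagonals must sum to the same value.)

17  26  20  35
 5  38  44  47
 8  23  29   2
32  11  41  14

No — column 4 sums to 98 but anti-diagonal sums to 134.

Row 1: 17 + 26 + 20 + 35 = 98.
Row 2: 5 + 38 + 44 + 47 = 134.
Row 3: 8 + 23 + 29 + 2 = 62.
Row 4: 32 + 11 + 41 + 14 = 98.
Column 1: 17 + 5 + 8 + 32 = 62.
Column 2: 26 + 38 + 23 + 11 = 98.
Column 3: 20 + 44 + 29 + 41 = 134.
Column 4: 35 + 47 + 2 + 14 = 98.
Main diagonal: 17 + 38 + 29 + 14 = 98.
Anti-diagonal: 35 + 44 + 23 + 32 = 134.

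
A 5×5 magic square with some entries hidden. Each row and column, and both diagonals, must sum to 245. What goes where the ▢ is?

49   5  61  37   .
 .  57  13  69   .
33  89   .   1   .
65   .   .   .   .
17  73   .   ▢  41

Using row 1: 49 + 5 + 61 + 37 + ? → (1,5) = 245 − 152 = 93.
Column 1 needs 245; the known cells sum to 164, so (2,1) = 81.
Column 2: 5 + 57 + 89 + 73 + ? = 245, so (4,2) = 21.
From anti-diagonal, 245 − (93 + 69 + 21 + 17) gives (3,3) = 45.
The remaining cell in row 2 is (2,5) = 245 − 220 = 25.
Row 3: 33 + 89 + 45 + 1 + ? = 245, so (3,5) = 77.
From column 5, 245 − (93 + 25 + 77 + 41) gives (4,5) = 9.
The remaining cell in main diagonal is (4,4) = 245 − 192 = 53.
Row 4 must total 245; the given cells sum to 148, so (4,3) = 97.
Column 3 must total 245; the given cells sum to 216, so (5,3) = 29.
Using column 4: 37 + 69 + 1 + 53 + ? → (5,4) = 245 − 160 = 85.

85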